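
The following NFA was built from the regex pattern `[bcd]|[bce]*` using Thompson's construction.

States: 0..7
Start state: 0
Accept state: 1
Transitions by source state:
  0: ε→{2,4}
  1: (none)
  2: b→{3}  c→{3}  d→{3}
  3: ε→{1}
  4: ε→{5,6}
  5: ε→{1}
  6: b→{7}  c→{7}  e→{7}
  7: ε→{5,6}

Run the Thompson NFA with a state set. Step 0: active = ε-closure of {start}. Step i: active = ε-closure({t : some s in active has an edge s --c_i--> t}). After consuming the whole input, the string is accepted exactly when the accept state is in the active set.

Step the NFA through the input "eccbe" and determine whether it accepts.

S₀ = ε-closure({0}) = {0,1,2,4,5,6}
'e' @ 1: {1,5,6,7}  (accept∈set)
'c' @ 2: {1,5,6,7}  (accept∈set)
'c' @ 3: {1,5,6,7}  (accept∈set)
'b' @ 4: {1,5,6,7}  (accept∈set)
'e' @ 5: {1,5,6,7}  (accept∈set)
end set {1,5,6,7} — state 1 in

Answer: ACCEPT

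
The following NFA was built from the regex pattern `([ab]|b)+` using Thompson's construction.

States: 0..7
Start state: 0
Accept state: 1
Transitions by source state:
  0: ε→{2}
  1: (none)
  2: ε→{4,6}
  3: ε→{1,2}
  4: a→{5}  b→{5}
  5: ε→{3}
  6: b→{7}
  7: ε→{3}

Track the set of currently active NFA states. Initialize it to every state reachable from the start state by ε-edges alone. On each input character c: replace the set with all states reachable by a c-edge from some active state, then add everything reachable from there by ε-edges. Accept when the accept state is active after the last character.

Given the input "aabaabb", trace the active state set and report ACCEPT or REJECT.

start: ε-closure({0}) = {0,2,4,6}
'a' @ 1: {1,2,3,4,5,6}  [accepting]
'a' @ 2: {1,2,3,4,5,6}  [accepting]
'b' @ 3: {1,2,3,4,5,6,7}  [accepting]
'a' @ 4: {1,2,3,4,5,6}  [accepting]
'a' @ 5: {1,2,3,4,5,6}  [accepting]
'b' @ 6: {1,2,3,4,5,6,7}  [accepting]
'b' @ 7: {1,2,3,4,5,6,7}  [accepting]
final: {1,2,3,4,5,6,7}; accept 1 in set

Answer: ACCEPT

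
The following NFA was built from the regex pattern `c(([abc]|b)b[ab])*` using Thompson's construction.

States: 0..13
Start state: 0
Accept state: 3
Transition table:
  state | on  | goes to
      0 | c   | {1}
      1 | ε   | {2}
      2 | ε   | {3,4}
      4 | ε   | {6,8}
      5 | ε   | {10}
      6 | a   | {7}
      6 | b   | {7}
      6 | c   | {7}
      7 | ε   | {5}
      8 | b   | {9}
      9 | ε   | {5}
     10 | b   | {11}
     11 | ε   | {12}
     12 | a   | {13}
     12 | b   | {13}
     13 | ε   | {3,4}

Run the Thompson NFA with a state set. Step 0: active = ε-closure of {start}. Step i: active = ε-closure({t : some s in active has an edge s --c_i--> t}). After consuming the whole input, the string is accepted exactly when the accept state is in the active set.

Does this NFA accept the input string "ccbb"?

S₀ = ε-closure({0}) = {0}
'c' @ 1: {1,2,3,4,6,8}  [accepting]
'c' @ 2: {5,7,10}
'b' @ 3: {11,12}
'b' @ 4: {3,4,6,8,13}  [accepting]
end set {3,4,6,8,13} — state 3 in

Answer: ACCEPT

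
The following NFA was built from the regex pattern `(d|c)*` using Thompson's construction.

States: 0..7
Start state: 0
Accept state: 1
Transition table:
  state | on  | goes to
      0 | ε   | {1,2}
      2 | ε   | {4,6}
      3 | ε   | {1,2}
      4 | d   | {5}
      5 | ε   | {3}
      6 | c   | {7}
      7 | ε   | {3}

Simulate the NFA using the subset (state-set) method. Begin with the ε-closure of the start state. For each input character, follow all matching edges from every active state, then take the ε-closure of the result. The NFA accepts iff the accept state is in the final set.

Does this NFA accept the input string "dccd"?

Answer: ACCEPT

Steps:
start: ε-closure({0}) = {0,1,2,4,6}
'd' @ 1: {1,2,3,4,5,6}  ✓accept
'c' @ 2: {1,2,3,4,6,7}  ✓accept
'c' @ 3: {1,2,3,4,6,7}  ✓accept
'd' @ 4: {1,2,3,4,5,6}  ✓accept
end set {1,2,3,4,5,6} — state 1 in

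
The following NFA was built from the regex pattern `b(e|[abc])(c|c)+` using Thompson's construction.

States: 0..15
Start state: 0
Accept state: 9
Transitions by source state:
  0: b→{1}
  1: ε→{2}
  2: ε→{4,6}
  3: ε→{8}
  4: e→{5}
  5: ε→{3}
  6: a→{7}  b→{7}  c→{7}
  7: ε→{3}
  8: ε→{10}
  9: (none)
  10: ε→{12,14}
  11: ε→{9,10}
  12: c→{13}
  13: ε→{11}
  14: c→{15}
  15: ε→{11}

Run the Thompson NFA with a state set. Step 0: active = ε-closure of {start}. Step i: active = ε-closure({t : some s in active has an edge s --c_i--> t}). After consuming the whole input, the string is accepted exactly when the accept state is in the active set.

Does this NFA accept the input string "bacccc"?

Answer: ACCEPT

Derivation:
S₀ = ε-closure({0}) = {0}
'b' @ 1: {1,2,4,6}
'a' @ 2: {3,7,8,10,12,14}
'c' @ 3: {9,10,11,12,13,14,15}  (accept∈set)
'c' @ 4: {9,10,11,12,13,14,15}  (accept∈set)
'c' @ 5: {9,10,11,12,13,14,15}  (accept∈set)
'c' @ 6: {9,10,11,12,13,14,15}  (accept∈set)
end set {9,10,11,12,13,14,15} — state 9 in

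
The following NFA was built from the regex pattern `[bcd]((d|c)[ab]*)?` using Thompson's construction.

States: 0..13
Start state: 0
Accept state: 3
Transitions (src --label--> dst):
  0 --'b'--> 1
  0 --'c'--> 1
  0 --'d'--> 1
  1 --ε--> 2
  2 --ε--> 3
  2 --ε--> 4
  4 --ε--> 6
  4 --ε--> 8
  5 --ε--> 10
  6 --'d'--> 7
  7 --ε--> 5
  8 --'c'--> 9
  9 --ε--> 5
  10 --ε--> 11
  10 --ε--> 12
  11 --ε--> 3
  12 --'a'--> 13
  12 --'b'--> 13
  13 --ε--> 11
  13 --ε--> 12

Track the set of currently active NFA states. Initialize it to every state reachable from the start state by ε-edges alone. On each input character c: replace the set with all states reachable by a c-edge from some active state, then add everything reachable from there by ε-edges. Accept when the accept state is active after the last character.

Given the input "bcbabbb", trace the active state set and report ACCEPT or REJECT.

Answer: ACCEPT

Derivation:
start: ε-closure({0}) = {0}
'b' @ 1: {1,2,3,4,6,8}  (accept∈set)
'c' @ 2: {3,5,9,10,11,12}  (accept∈set)
'b' @ 3: {3,11,12,13}  (accept∈set)
'a' @ 4: {3,11,12,13}  (accept∈set)
'b' @ 5: {3,11,12,13}  (accept∈set)
'b' @ 6: {3,11,12,13}  (accept∈set)
'b' @ 7: {3,11,12,13}  (accept∈set)
end set {3,11,12,13} — state 3 in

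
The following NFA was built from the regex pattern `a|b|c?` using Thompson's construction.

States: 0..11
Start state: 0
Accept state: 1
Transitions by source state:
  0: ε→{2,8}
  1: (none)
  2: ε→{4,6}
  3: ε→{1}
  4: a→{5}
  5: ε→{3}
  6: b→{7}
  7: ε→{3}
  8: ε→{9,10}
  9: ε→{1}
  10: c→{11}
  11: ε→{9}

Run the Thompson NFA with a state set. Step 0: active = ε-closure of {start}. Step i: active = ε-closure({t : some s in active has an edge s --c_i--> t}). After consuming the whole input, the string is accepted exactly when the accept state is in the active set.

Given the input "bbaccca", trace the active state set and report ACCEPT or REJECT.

initial (ε-close {0}): {0,1,2,4,6,8,9,10}
'b' @ 1: {1,3,7}  (accept∈set)
'b' @ 2: {}  — dead — no transitions
rest 'accca' ignored (set empty)
final: {}; accept 1 not in set

Answer: REJECT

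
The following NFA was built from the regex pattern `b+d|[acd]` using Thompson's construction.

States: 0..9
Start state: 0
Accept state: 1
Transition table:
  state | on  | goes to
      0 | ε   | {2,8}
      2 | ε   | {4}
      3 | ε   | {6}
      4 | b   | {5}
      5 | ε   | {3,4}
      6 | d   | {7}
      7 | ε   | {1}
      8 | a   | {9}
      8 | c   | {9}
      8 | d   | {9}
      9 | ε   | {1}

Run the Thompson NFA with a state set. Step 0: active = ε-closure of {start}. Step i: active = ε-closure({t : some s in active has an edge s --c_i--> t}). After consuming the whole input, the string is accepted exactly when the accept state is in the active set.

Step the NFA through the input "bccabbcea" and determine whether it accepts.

initial (ε-close {0}): {0,2,4,8}
'b' @ 1: {3,4,5,6}
'c' @ 2: {}  — dead — no transitions
rest 'cabbcea' ignored (set empty)
final: {}; accept 1 not in set

Answer: REJECT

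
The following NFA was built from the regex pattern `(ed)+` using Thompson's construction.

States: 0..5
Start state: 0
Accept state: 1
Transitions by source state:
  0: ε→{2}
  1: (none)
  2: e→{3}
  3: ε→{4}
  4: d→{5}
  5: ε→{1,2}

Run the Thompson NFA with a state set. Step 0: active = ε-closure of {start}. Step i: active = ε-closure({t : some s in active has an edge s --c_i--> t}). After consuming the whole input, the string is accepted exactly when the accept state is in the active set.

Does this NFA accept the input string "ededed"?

Answer: ACCEPT

Steps:
start: ε-closure({0}) = {0,2}
'e' @ 1: {3,4}
'd' @ 2: {1,2,5}  ✓accept
'e' @ 3: {3,4}
'd' @ 4: {1,2,5}  ✓accept
'e' @ 5: {3,4}
'd' @ 6: {1,2,5}  ✓accept
final: {1,2,5}; accept 1 in set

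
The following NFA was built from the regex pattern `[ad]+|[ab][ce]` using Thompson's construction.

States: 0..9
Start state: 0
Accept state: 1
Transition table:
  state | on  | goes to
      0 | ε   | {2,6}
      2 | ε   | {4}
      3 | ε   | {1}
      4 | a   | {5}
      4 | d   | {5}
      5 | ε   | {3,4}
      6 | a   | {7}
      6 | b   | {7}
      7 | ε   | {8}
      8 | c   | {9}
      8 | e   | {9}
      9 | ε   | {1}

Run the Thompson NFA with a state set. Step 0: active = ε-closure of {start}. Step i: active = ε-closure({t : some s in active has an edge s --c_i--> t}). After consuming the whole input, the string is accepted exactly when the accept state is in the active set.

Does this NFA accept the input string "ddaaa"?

initial (ε-close {0}): {0,2,4,6}
'd' @ 1: {1,3,4,5}  ✓accept
'd' @ 2: {1,3,4,5}  ✓accept
'a' @ 3: {1,3,4,5}  ✓accept
'a' @ 4: {1,3,4,5}  ✓accept
'a' @ 5: {1,3,4,5}  ✓accept
after full input: {1,3,4,5}  (accept=1 in)

Answer: ACCEPT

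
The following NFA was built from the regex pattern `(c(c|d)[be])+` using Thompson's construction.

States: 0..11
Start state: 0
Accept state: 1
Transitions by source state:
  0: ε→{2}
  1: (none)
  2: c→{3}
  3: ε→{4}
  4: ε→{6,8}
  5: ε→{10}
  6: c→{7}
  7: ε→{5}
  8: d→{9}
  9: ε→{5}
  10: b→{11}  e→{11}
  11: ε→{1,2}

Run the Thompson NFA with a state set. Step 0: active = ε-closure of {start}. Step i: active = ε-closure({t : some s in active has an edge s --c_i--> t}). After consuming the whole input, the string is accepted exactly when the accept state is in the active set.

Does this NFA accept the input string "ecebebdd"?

Answer: REJECT

Derivation:
start: ε-closure({0}) = {0,2}
'e' @ 1: {}  — dead — no transitions
rest 'cebebdd' ignored (set empty)
final: {}; accept 1 not in set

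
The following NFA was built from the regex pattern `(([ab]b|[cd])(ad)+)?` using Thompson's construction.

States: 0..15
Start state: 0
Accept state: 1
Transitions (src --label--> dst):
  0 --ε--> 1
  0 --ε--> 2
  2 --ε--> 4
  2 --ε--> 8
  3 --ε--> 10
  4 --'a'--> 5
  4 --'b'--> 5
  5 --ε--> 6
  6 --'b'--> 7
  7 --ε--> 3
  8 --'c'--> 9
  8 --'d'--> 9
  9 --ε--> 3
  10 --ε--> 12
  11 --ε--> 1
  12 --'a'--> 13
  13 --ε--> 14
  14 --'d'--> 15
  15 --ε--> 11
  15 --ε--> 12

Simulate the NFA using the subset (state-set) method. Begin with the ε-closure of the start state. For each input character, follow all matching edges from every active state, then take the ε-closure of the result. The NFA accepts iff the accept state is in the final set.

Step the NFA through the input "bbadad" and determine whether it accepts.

initial (ε-close {0}): {0,1,2,4,8}
'b' @ 1: {5,6}
'b' @ 2: {3,7,10,12}
'a' @ 3: {13,14}
'd' @ 4: {1,11,12,15}  (accept∈set)
'a' @ 5: {13,14}
'd' @ 6: {1,11,12,15}  (accept∈set)
after full input: {1,11,12,15}  (accept=1 in)

Answer: ACCEPT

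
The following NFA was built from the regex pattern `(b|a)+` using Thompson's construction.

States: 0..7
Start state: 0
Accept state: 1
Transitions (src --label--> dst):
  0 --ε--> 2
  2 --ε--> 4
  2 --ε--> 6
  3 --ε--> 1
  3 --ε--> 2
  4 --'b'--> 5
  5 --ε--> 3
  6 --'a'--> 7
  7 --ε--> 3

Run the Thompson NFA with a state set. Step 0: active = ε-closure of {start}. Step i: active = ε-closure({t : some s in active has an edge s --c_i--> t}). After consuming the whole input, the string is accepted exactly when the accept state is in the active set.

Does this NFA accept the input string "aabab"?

Answer: ACCEPT

Derivation:
S₀ = ε-closure({0}) = {0,2,4,6}
'a' @ 1: {1,2,3,4,6,7}  ✓accept
'a' @ 2: {1,2,3,4,6,7}  ✓accept
'b' @ 3: {1,2,3,4,5,6}  ✓accept
'a' @ 4: {1,2,3,4,6,7}  ✓accept
'b' @ 5: {1,2,3,4,5,6}  ✓accept
after full input: {1,2,3,4,5,6}  (accept=1 in)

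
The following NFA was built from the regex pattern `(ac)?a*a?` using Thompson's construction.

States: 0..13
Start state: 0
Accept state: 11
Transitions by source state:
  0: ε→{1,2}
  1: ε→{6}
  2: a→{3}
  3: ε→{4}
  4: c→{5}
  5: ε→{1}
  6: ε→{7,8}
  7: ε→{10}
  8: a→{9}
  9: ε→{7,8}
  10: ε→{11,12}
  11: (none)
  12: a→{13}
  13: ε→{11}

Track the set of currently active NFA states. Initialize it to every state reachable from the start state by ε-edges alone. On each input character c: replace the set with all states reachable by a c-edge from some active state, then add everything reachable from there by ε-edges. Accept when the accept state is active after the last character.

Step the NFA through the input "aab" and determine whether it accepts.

initial (ε-close {0}): {0,1,2,6,7,8,10,11,12}
'a' @ 1: {3,4,7,8,9,10,11,12,13}  [accepting]
'a' @ 2: {7,8,9,10,11,12,13}  [accepting]
'b' @ 3: {}  — state set empty
final: {}; accept 11 not in set

Answer: REJECT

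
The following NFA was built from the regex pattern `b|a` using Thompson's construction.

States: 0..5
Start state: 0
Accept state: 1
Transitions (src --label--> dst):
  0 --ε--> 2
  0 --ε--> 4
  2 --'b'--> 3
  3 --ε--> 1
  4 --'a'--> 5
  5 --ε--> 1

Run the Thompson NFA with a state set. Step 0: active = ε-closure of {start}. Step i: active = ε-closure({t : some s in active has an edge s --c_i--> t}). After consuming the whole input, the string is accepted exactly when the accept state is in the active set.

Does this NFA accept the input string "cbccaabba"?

Answer: REJECT

Trace:
S₀ = ε-closure({0}) = {0,2,4}
'c' @ 1: {}  — state set empty
rest 'bccaabba' ignored (set empty)
final: {}; accept 1 not in set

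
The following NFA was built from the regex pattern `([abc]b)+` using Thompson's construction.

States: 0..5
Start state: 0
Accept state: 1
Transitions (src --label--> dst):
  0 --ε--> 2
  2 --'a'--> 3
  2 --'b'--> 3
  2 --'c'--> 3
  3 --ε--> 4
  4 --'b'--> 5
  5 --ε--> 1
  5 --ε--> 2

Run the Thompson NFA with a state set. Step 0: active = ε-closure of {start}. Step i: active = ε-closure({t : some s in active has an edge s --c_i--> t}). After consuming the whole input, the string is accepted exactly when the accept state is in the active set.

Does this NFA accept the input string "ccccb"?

initial (ε-close {0}): {0,2}
'c' @ 1: {3,4}
'c' @ 2: {}  — no active states
rest 'ccb' ignored (set empty)
after full input: {}  (accept=1 not in)

Answer: REJECT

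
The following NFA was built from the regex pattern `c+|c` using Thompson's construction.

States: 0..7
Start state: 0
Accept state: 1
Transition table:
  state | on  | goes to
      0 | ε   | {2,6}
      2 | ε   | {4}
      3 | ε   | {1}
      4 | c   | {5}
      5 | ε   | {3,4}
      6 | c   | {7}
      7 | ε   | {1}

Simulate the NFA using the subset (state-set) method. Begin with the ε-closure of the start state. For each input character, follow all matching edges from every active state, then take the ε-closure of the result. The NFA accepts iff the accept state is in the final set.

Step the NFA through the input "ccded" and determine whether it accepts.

Answer: REJECT

Trace:
S₀ = ε-closure({0}) = {0,2,4,6}
'c' @ 1: {1,3,4,5,7}  [accepting]
'c' @ 2: {1,3,4,5}  [accepting]
'd' @ 3: {}  — no active states
rest 'ed' ignored (set empty)
end set {} — state 1 not in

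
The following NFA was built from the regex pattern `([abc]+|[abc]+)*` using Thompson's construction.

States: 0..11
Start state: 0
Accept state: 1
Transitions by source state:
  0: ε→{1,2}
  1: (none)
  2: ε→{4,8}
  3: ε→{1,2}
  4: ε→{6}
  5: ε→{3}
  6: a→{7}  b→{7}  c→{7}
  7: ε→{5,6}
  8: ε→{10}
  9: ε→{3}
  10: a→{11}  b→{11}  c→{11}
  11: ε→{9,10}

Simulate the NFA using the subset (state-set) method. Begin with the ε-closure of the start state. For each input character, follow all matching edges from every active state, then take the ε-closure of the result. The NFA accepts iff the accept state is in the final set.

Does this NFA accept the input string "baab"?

S₀ = ε-closure({0}) = {0,1,2,4,6,8,10}
'b' @ 1: {1,2,3,4,5,6,7,8,9,10,11}  (accept∈set)
'a' @ 2: {1,2,3,4,5,6,7,8,9,10,11}  (accept∈set)
'a' @ 3: {1,2,3,4,5,6,7,8,9,10,11}  (accept∈set)
'b' @ 4: {1,2,3,4,5,6,7,8,9,10,11}  (accept∈set)
after full input: {1,2,3,4,5,6,7,8,9,10,11}  (accept=1 in)

Answer: ACCEPT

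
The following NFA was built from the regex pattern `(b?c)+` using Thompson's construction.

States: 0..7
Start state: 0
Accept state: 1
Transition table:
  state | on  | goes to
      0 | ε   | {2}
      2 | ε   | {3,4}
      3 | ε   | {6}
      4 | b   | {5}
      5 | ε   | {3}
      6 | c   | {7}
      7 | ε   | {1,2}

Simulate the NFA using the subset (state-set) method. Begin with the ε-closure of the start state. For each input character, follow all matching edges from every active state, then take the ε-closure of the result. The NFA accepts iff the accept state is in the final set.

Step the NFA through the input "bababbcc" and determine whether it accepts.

start: ε-closure({0}) = {0,2,3,4,6}
'b' @ 1: {3,5,6}
'a' @ 2: {}  — no active states
rest 'babbcc' ignored (set empty)
final: {}; accept 1 not in set

Answer: REJECT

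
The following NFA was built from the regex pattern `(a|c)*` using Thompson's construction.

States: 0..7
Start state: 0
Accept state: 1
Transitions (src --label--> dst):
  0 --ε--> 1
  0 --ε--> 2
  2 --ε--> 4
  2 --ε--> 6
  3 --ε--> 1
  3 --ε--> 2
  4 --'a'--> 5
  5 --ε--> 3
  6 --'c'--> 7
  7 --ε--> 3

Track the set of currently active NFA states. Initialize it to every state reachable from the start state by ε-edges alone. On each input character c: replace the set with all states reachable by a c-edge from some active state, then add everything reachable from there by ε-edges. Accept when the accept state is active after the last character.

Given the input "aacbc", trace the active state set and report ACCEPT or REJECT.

Answer: REJECT

Steps:
start: ε-closure({0}) = {0,1,2,4,6}
'a' @ 1: {1,2,3,4,5,6}  [accepting]
'a' @ 2: {1,2,3,4,5,6}  [accepting]
'c' @ 3: {1,2,3,4,6,7}  [accepting]
'b' @ 4: {}  — no active states
rest 'c' ignored (set empty)
final: {}; accept 1 not in set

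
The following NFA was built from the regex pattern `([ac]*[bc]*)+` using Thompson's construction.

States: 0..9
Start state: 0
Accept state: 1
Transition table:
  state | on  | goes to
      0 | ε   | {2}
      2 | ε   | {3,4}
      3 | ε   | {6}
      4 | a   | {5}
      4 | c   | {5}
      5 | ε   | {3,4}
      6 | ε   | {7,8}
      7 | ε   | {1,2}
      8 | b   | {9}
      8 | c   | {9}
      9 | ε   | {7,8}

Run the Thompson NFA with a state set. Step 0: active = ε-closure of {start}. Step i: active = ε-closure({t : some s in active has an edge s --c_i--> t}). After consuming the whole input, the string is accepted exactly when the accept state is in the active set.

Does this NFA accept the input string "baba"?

S₀ = ε-closure({0}) = {0,1,2,3,4,6,7,8}
'b' @ 1: {1,2,3,4,6,7,8,9}  [accepting]
'a' @ 2: {1,2,3,4,5,6,7,8}  [accepting]
'b' @ 3: {1,2,3,4,6,7,8,9}  [accepting]
'a' @ 4: {1,2,3,4,5,6,7,8}  [accepting]
final: {1,2,3,4,5,6,7,8}; accept 1 in set

Answer: ACCEPT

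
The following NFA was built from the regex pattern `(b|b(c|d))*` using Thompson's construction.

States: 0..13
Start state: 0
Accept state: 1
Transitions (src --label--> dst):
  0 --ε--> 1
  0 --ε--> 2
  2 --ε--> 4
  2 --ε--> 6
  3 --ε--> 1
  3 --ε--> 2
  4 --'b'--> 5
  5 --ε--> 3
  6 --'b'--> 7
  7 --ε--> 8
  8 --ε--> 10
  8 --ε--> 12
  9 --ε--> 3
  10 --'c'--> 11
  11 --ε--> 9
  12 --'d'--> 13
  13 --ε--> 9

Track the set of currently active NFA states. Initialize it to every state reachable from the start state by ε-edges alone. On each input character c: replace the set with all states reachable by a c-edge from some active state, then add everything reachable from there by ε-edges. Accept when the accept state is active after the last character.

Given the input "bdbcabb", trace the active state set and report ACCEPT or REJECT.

Answer: REJECT

Derivation:
S₀ = ε-closure({0}) = {0,1,2,4,6}
'b' @ 1: {1,2,3,4,5,6,7,8,10,12}  [accepting]
'd' @ 2: {1,2,3,4,6,9,13}  [accepting]
'b' @ 3: {1,2,3,4,5,6,7,8,10,12}  [accepting]
'c' @ 4: {1,2,3,4,6,9,11}  [accepting]
'a' @ 5: {}  — no active states
rest 'bb' ignored (set empty)
after full input: {}  (accept=1 not in)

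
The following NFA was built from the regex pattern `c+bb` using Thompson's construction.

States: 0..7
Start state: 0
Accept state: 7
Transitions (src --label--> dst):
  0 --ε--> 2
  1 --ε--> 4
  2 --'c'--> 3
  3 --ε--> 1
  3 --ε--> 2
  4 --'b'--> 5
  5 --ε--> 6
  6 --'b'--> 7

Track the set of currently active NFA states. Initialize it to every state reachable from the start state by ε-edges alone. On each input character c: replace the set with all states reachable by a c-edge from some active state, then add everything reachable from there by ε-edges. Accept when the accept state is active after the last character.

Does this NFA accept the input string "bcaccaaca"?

Answer: REJECT

Trace:
start: ε-closure({0}) = {0,2}
'b' @ 1: {}  — state set empty
rest 'caccaaca' ignored (set empty)
final: {}; accept 7 not in set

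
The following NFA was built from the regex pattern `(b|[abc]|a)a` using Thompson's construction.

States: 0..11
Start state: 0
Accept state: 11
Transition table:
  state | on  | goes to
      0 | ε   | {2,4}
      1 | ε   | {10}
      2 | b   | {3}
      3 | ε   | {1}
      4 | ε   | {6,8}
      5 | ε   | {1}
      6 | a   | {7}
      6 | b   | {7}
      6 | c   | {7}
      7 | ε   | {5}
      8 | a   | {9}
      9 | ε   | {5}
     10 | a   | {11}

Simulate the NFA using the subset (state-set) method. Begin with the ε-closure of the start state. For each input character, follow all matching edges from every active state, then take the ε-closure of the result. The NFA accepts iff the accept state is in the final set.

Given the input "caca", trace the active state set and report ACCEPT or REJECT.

Answer: REJECT

Derivation:
initial (ε-close {0}): {0,2,4,6,8}
'c' @ 1: {1,5,7,10}
'a' @ 2: {11}  (accept∈set)
'c' @ 3: {}  — dead — no transitions
rest 'a' ignored (set empty)
after full input: {}  (accept=11 not in)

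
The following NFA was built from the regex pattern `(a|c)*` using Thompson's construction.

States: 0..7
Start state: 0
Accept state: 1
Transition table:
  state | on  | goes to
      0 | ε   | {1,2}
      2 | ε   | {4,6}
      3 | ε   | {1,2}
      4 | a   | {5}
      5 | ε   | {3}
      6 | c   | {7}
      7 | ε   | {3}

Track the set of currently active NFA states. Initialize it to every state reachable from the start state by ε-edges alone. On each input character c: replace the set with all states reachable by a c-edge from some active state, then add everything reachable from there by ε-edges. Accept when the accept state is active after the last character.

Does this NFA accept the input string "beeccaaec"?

Answer: REJECT

Derivation:
S₀ = ε-closure({0}) = {0,1,2,4,6}
'b' @ 1: {}  — state set empty
rest 'eeccaaec' ignored (set empty)
final: {}; accept 1 not in set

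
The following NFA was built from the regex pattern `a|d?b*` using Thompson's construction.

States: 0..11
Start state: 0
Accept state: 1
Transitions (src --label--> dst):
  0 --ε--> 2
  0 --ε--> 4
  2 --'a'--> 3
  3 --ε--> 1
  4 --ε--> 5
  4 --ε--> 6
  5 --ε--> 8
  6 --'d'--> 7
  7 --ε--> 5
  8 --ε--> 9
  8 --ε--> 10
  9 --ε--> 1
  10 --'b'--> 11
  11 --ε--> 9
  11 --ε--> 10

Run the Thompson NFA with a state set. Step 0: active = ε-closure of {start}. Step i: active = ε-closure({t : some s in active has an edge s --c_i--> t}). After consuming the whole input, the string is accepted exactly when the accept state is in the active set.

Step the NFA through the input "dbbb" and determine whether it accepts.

Answer: ACCEPT

Derivation:
initial (ε-close {0}): {0,1,2,4,5,6,8,9,10}
'd' @ 1: {1,5,7,8,9,10}  [accepting]
'b' @ 2: {1,9,10,11}  [accepting]
'b' @ 3: {1,9,10,11}  [accepting]
'b' @ 4: {1,9,10,11}  [accepting]
end set {1,9,10,11} — state 1 in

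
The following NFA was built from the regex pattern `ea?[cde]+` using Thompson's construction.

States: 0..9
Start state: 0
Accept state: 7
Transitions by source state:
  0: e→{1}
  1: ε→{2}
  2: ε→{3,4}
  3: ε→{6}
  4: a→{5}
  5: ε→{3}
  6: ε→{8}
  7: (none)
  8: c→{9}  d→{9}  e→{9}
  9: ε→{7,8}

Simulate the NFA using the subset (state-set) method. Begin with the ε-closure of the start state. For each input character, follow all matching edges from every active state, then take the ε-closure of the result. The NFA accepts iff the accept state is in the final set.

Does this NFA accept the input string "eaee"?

initial (ε-close {0}): {0}
'e' @ 1: {1,2,3,4,6,8}
'a' @ 2: {3,5,6,8}
'e' @ 3: {7,8,9}  ✓accept
'e' @ 4: {7,8,9}  ✓accept
end set {7,8,9} — state 7 in

Answer: ACCEPT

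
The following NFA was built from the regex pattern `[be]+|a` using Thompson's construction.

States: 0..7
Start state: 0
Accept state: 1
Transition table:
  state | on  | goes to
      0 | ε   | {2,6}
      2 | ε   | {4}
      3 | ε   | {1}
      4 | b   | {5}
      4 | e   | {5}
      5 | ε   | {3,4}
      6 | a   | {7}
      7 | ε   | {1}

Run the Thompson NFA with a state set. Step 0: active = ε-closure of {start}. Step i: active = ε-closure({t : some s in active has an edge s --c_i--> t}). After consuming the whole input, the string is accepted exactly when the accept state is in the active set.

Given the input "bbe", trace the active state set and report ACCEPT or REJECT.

Answer: ACCEPT

Steps:
S₀ = ε-closure({0}) = {0,2,4,6}
'b' @ 1: {1,3,4,5}  [accepting]
'b' @ 2: {1,3,4,5}  [accepting]
'e' @ 3: {1,3,4,5}  [accepting]
final: {1,3,4,5}; accept 1 in set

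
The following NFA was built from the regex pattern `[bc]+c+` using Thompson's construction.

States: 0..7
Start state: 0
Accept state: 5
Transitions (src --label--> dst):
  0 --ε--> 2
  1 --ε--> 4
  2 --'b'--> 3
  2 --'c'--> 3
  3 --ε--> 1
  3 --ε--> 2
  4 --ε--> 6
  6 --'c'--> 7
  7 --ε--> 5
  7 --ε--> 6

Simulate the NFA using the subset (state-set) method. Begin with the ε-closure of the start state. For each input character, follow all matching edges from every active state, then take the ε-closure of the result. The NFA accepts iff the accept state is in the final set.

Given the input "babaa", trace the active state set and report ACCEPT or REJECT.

start: ε-closure({0}) = {0,2}
'b' @ 1: {1,2,3,4,6}
'a' @ 2: {}  — dead — no transitions
rest 'baa' ignored (set empty)
after full input: {}  (accept=5 not in)

Answer: REJECT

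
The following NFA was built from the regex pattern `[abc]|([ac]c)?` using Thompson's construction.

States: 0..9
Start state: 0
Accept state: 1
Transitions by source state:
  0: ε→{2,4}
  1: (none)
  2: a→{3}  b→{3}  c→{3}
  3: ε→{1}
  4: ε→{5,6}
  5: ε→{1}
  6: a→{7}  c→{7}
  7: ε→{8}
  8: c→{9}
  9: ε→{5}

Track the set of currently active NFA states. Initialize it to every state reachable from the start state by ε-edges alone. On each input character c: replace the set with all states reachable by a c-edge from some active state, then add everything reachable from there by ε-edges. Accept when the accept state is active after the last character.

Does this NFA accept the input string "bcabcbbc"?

Answer: REJECT

Steps:
S₀ = ε-closure({0}) = {0,1,2,4,5,6}
'b' @ 1: {1,3}  ✓accept
'c' @ 2: {}  — no active states
rest 'abcbbc' ignored (set empty)
final: {}; accept 1 not in set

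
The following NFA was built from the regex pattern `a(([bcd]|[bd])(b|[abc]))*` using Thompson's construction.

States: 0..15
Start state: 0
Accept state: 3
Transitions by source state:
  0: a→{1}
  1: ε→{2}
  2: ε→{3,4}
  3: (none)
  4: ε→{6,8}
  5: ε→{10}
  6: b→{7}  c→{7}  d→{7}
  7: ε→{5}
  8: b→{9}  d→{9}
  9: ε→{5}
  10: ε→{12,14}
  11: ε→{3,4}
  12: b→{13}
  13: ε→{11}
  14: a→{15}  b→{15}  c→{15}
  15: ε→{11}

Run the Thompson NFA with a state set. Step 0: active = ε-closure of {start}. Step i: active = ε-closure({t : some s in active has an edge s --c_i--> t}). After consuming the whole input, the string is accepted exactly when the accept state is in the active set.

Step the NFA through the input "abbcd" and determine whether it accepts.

S₀ = ε-closure({0}) = {0}
'a' @ 1: {1,2,3,4,6,8}  ✓accept
'b' @ 2: {5,7,9,10,12,14}
'b' @ 3: {3,4,6,8,11,13,15}  ✓accept
'c' @ 4: {5,7,10,12,14}
'd' @ 5: {}  — dead — no transitions
end set {} — state 3 not in

Answer: REJECT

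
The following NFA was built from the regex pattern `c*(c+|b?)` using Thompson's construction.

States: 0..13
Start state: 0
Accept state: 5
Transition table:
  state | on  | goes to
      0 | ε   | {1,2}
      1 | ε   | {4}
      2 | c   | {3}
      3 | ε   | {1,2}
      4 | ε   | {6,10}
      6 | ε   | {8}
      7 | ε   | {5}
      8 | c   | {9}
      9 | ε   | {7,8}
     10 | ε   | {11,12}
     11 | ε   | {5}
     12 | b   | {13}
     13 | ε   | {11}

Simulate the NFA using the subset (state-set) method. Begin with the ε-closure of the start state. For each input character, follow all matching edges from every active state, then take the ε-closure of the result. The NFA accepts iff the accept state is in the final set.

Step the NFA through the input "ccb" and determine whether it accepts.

initial (ε-close {0}): {0,1,2,4,5,6,8,10,11,12}
'c' @ 1: {1,2,3,4,5,6,7,8,9,10,11,12}  (accept∈set)
'c' @ 2: {1,2,3,4,5,6,7,8,9,10,11,12}  (accept∈set)
'b' @ 3: {5,11,13}  (accept∈set)
final: {5,11,13}; accept 5 in set

Answer: ACCEPT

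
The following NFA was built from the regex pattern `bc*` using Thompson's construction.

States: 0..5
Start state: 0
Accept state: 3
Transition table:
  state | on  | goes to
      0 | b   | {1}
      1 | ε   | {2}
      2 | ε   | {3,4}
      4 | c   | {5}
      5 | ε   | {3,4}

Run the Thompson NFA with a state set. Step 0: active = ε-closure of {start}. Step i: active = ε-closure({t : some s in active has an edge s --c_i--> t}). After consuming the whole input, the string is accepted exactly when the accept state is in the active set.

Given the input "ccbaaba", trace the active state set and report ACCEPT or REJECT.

Answer: REJECT

Trace:
initial (ε-close {0}): {0}
'c' @ 1: {}  — state set empty
rest 'cbaaba' ignored (set empty)
after full input: {}  (accept=3 not in)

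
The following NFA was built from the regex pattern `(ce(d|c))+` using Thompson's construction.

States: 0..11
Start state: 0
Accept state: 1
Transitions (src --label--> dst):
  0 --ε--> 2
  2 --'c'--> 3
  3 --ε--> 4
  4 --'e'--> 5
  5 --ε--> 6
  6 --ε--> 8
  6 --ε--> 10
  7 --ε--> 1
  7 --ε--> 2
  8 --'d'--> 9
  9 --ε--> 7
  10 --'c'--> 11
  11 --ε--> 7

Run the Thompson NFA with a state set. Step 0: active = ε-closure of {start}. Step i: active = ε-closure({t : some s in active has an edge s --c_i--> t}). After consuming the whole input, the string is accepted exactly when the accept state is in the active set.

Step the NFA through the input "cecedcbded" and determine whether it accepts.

Answer: REJECT

Derivation:
S₀ = ε-closure({0}) = {0,2}
'c' @ 1: {3,4}
'e' @ 2: {5,6,8,10}
'c' @ 3: {1,2,7,11}  (accept∈set)
'e' @ 4: {}  — no active states
rest 'dcbded' ignored (set empty)
after full input: {}  (accept=1 not in)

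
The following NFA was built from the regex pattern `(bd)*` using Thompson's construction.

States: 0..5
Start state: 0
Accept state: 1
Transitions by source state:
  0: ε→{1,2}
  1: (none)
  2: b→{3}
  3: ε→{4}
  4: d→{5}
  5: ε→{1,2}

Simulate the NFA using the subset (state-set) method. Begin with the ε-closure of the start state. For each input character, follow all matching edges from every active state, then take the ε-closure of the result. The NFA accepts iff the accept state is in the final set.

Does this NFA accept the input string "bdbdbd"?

Answer: ACCEPT

Derivation:
S₀ = ε-closure({0}) = {0,1,2}
'b' @ 1: {3,4}
'd' @ 2: {1,2,5}  [accepting]
'b' @ 3: {3,4}
'd' @ 4: {1,2,5}  [accepting]
'b' @ 5: {3,4}
'd' @ 6: {1,2,5}  [accepting]
final: {1,2,5}; accept 1 in set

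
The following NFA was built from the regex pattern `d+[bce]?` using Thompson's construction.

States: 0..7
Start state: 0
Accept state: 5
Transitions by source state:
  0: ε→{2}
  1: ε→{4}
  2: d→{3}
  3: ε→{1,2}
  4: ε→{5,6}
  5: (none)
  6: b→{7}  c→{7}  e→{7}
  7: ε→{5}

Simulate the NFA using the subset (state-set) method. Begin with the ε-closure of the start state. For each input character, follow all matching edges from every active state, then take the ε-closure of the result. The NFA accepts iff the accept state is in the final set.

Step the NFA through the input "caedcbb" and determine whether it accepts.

Answer: REJECT

Trace:
S₀ = ε-closure({0}) = {0,2}
'c' @ 1: {}  — state set empty
rest 'aedcbb' ignored (set empty)
final: {}; accept 5 not in set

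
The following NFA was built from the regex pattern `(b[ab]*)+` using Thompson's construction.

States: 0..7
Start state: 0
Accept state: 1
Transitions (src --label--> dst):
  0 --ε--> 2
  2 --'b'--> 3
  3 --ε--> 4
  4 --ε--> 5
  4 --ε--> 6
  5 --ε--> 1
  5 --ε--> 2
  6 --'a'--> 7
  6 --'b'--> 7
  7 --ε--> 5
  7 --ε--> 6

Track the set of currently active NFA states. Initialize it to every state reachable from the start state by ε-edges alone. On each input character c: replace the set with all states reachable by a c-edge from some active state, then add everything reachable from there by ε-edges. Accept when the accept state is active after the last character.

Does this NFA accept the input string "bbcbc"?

S₀ = ε-closure({0}) = {0,2}
'b' @ 1: {1,2,3,4,5,6}  [accepting]
'b' @ 2: {1,2,3,4,5,6,7}  [accepting]
'c' @ 3: {}  — no active states
rest 'bc' ignored (set empty)
after full input: {}  (accept=1 not in)

Answer: REJECT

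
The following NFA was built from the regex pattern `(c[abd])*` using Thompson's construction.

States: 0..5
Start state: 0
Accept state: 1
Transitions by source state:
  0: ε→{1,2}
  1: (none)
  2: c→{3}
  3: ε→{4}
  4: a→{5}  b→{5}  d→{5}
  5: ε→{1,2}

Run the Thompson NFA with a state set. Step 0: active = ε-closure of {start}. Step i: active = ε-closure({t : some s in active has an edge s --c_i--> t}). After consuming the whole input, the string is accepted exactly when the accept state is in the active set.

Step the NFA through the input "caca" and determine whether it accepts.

S₀ = ε-closure({0}) = {0,1,2}
'c' @ 1: {3,4}
'a' @ 2: {1,2,5}  ✓accept
'c' @ 3: {3,4}
'a' @ 4: {1,2,5}  ✓accept
after full input: {1,2,5}  (accept=1 in)

Answer: ACCEPT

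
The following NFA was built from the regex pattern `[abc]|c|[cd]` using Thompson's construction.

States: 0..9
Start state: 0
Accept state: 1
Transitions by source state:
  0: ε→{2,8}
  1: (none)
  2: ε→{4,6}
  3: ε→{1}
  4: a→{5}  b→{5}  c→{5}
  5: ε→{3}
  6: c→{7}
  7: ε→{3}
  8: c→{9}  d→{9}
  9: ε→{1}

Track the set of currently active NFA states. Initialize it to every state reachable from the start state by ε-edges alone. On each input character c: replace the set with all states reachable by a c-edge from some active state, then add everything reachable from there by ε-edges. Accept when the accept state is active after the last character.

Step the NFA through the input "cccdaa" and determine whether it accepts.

Answer: REJECT

Steps:
start: ε-closure({0}) = {0,2,4,6,8}
'c' @ 1: {1,3,5,7,9}  ✓accept
'c' @ 2: {}  — state set empty
rest 'cdaa' ignored (set empty)
final: {}; accept 1 not in set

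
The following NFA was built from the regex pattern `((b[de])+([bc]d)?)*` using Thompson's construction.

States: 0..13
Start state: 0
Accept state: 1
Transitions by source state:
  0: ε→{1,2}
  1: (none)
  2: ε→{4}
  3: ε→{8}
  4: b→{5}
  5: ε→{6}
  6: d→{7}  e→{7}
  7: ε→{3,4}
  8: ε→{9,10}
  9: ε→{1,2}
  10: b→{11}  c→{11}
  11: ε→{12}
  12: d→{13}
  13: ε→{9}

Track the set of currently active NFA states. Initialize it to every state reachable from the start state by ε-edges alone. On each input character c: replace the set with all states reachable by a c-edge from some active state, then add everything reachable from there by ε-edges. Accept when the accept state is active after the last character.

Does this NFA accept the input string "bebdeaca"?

start: ε-closure({0}) = {0,1,2,4}
'b' @ 1: {5,6}
'e' @ 2: {1,2,3,4,7,8,9,10}  (accept∈set)
'b' @ 3: {5,6,11,12}
'd' @ 4: {1,2,3,4,7,8,9,10,13}  (accept∈set)
'e' @ 5: {}  — dead — no transitions
rest 'aca' ignored (set empty)
after full input: {}  (accept=1 not in)

Answer: REJECT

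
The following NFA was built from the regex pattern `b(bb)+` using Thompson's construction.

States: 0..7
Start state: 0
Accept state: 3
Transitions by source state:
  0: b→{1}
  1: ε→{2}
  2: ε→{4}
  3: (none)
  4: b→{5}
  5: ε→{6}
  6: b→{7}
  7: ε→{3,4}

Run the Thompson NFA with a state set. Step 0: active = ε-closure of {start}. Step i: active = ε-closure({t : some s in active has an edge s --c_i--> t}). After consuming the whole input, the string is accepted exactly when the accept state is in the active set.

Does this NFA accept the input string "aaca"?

S₀ = ε-closure({0}) = {0}
'a' @ 1: {}  — no active states
rest 'aca' ignored (set empty)
after full input: {}  (accept=3 not in)

Answer: REJECT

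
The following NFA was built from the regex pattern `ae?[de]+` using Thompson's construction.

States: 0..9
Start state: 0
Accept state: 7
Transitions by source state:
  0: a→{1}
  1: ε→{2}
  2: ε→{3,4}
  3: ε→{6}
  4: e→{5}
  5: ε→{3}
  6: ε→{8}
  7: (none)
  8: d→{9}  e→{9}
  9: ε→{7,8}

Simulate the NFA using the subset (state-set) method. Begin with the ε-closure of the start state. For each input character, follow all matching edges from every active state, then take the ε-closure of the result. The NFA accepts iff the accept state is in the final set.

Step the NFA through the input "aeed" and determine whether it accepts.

S₀ = ε-closure({0}) = {0}
'a' @ 1: {1,2,3,4,6,8}
'e' @ 2: {3,5,6,7,8,9}  (accept∈set)
'e' @ 3: {7,8,9}  (accept∈set)
'd' @ 4: {7,8,9}  (accept∈set)
after full input: {7,8,9}  (accept=7 in)

Answer: ACCEPT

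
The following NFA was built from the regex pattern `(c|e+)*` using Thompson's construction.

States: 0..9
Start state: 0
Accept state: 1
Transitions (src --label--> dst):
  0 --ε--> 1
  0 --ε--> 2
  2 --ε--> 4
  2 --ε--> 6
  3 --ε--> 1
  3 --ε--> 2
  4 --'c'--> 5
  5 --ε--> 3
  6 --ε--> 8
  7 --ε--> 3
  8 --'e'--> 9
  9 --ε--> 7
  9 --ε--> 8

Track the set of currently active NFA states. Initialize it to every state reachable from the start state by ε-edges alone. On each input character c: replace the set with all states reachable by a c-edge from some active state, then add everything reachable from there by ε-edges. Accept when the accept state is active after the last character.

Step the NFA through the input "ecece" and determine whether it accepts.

S₀ = ε-closure({0}) = {0,1,2,4,6,8}
'e' @ 1: {1,2,3,4,6,7,8,9}  [accepting]
'c' @ 2: {1,2,3,4,5,6,8}  [accepting]
'e' @ 3: {1,2,3,4,6,7,8,9}  [accepting]
'c' @ 4: {1,2,3,4,5,6,8}  [accepting]
'e' @ 5: {1,2,3,4,6,7,8,9}  [accepting]
end set {1,2,3,4,6,7,8,9} — state 1 in

Answer: ACCEPT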